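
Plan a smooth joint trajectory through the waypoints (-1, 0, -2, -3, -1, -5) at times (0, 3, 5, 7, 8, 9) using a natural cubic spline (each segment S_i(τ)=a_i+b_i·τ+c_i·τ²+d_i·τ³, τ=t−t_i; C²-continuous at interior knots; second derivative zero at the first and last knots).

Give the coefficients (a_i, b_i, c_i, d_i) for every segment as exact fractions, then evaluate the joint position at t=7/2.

  seg 0: a=-1 b=3235/4764 c=0 d=-61/1588
  seg 1: a=0 b=-853/2382 c=-549/1588 d=59/4764
  seg 2: a=-2 b=-3793/2382 c=-431/1588 d=3895/9528
  seg 3: a=-3 b=2653/1191 c=866/397 d=-2869/1191
  seg 4: a=-1 b=-758/1191 c=-2003/397 d=2003/1191
S(7/2) = -3353/12704

Δ: Δ0=1/3, Δ1=-1, Δ2=-1/2, Δ3=2, Δ4=-4
row 1: diag=10, rhs=-8; c'=1/5, d'=-4/5
row 2: denom=8−2·1/5=38/5; d'=(3−2·-4/5)/(38/5)=23/38
row 3: denom=6−2·5/19=104/19; d'=(15−2·23/38)/(104/19)=131/52
row 4: denom=4−1·19/104=397/104; d'=(-36−1·131/52)/(397/104)=-4006/397
back: M4=-4006/397
back: M3=131/52−19/104·-4006/397=1732/397
back: M2=23/38−5/19·1732/397=-431/794
back: M1=-4/5−1/5·-431/794=-549/794
M: M0=0, M1=-549/794, M2=-431/794, M3=1732/397, M4=-4006/397, M5=0
seg 0: a=-1, c=M0/2=0, d=(M1−M0)/(6·3)=-61/1588, b=Δ0−h0·(2M0+M1)/6=3235/4764
seg 1: a=0, c=M1/2=-549/1588, d=(M2−M1)/(6·2)=59/4764, b=Δ1−h1·(2M1+M2)/6=-853/2382
seg 2: a=-2, c=M2/2=-431/1588, d=(M3−M2)/(6·2)=3895/9528, b=Δ2−h2·(2M2+M3)/6=-3793/2382
seg 3: a=-3, c=M3/2=866/397, d=(M4−M3)/(6·1)=-2869/1191, b=Δ3−h3·(2M3+M4)/6=2653/1191
seg 4: a=-1, c=M4/2=-2003/397, d=(M5−M4)/(6·1)=2003/1191, b=Δ4−h4·(2M4+M5)/6=-758/1191
t_q=7/2 → seg 1, τ=1/2; S=0+-853/2382·τ+-549/1588·τ²+59/4764·τ³=-3353/12704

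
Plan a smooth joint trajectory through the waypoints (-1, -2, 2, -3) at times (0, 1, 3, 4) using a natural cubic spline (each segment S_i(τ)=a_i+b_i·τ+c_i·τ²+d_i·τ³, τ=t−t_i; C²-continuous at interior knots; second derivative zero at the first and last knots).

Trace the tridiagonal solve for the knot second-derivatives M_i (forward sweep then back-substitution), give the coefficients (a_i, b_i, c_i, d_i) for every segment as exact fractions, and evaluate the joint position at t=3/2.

  seg 0: a=-1 b=-2 c=0 d=1
  seg 1: a=-2 b=1 c=3 d=-5/4
  seg 2: a=2 b=-2 c=-9/2 d=3/2
S(3/2) = -29/32

Δ: Δ0=-1, Δ1=2, Δ2=-5
row 1: diag=6, rhs=18; c'=1/3, d'=3
row 2: denom=6−2·1/3=16/3; d'=(-42−2·3)/(16/3)=-9
back: M2=-9
back: M1=3−1/3·-9=6
M: M0=0, M1=6, M2=-9, M3=0
seg 0: a=-1, c=M0/2=0, d=(M1−M0)/(6·1)=1, b=Δ0−h0·(2M0+M1)/6=-2
seg 1: a=-2, c=M1/2=3, d=(M2−M1)/(6·2)=-5/4, b=Δ1−h1·(2M1+M2)/6=1
seg 2: a=2, c=M2/2=-9/2, d=(M3−M2)/(6·1)=3/2, b=Δ2−h2·(2M2+M3)/6=-2
t_q=3/2 → seg 1, τ=1/2; S=-2+1·τ+3·τ²+-5/4·τ³=-29/32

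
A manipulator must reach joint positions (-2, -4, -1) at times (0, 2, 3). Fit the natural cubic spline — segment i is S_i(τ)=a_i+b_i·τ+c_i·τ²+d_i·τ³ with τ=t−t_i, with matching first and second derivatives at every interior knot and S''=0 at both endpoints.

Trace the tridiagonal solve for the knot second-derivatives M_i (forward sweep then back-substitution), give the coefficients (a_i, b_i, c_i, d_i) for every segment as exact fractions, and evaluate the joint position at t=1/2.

  seg 0: a=-2 b=-7/3 c=0 d=1/3
  seg 1: a=-4 b=5/3 c=2 d=-2/3
S(1/2) = -25/8

Δ: Δ0=-1, Δ1=3
row 1: diag=6, rhs=24; c'=1/6, d'=4
back: M1=4
M: M0=0, M1=4, M2=0
seg 0: a=-2, c=M0/2=0, d=(M1−M0)/(6·2)=1/3, b=Δ0−h0·(2M0+M1)/6=-7/3
seg 1: a=-4, c=M1/2=2, d=(M2−M1)/(6·1)=-2/3, b=Δ1−h1·(2M1+M2)/6=5/3
t_q=1/2 → seg 0, τ=1/2; S=-2+-7/3·τ+0·τ²+1/3·τ³=-25/8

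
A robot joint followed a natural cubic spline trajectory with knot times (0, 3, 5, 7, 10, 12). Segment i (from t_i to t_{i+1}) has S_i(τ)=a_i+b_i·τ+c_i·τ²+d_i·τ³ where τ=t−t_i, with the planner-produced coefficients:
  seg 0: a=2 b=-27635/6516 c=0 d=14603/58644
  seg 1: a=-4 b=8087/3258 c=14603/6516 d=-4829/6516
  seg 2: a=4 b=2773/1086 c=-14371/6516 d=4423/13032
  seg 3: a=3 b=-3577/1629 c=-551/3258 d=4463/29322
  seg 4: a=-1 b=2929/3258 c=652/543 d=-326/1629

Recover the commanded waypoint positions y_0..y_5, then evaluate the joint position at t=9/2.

y_0=2 y_1=-4 y_2=4 y_3=3 y_4=-1 y_5=4
S(9/2) = 39349/17376

y_0 = S_0(0) = a_0 = 2
y_1 = S_1(0) = a_1 = -4
y_2 = S_2(0) = a_2 = 4
y_3 = S_3(0) = a_3 = 3
y_4 = S_4(0) = a_4 = -1
y_5 = S_4(2) = 4
t_q=9/2 is in segment 1 (τ=3/2); S_1(τ)=39349/17376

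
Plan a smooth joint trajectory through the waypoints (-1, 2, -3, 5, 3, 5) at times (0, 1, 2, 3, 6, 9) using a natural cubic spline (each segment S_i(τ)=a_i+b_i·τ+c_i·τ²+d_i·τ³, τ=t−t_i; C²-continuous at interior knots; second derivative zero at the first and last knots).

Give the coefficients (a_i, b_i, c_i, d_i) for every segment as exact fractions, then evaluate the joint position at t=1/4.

  seg 0: a=-1 b=2566/419 c=0 d=-1309/419
  seg 1: a=2 b=-1361/419 c=-3927/419 d=3193/419
  seg 2: a=-3 b=364/419 c=5652/419 d=-2664/419
  seg 3: a=5 b=3676/419 c=-2340/419 d=9194/11313
  seg 4: a=3 b=-1170/419 c=2174/1257 d=-2174/11313
S(1/4) = 12931/26816

Δ: Δ0=3, Δ1=-5, Δ2=8, Δ3=-2/3, Δ4=2/3
row 1: diag=4, rhs=-48; c'=1/4, d'=-12
row 2: denom=4−1·1/4=15/4; d'=(78−1·-12)/(15/4)=24
row 3: denom=8−1·4/15=116/15; d'=(-52−1·24)/(116/15)=-285/29
row 4: denom=12−3·45/116=1257/116; d'=(8−3·-285/29)/(1257/116)=4348/1257
back: M4=4348/1257
back: M3=-285/29−45/116·4348/1257=-4680/419
back: M2=24−4/15·-4680/419=11304/419
back: M1=-12−1/4·11304/419=-7854/419
M: M0=0, M1=-7854/419, M2=11304/419, M3=-4680/419, M4=4348/1257, M5=0
seg 0: a=-1, c=M0/2=0, d=(M1−M0)/(6·1)=-1309/419, b=Δ0−h0·(2M0+M1)/6=2566/419
seg 1: a=2, c=M1/2=-3927/419, d=(M2−M1)/(6·1)=3193/419, b=Δ1−h1·(2M1+M2)/6=-1361/419
seg 2: a=-3, c=M2/2=5652/419, d=(M3−M2)/(6·1)=-2664/419, b=Δ2−h2·(2M2+M3)/6=364/419
seg 3: a=5, c=M3/2=-2340/419, d=(M4−M3)/(6·3)=9194/11313, b=Δ3−h3·(2M3+M4)/6=3676/419
seg 4: a=3, c=M4/2=2174/1257, d=(M5−M4)/(6·3)=-2174/11313, b=Δ4−h4·(2M4+M5)/6=-1170/419
t_q=1/4 → seg 0, τ=1/4; S=-1+2566/419·τ+0·τ²+-1309/419·τ³=12931/26816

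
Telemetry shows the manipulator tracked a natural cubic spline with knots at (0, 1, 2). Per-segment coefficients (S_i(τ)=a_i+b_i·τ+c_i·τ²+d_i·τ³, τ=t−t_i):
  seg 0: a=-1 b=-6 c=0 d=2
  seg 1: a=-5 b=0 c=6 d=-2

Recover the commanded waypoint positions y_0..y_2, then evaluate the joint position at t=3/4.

y_0=-1 y_1=-5 y_2=-1
S(3/4) = -149/32

y_0 = S_0(0) = a_0 = -1
y_1 = S_1(0) = a_1 = -5
y_2 = S_1(1) = -1
t_q=3/4 is in segment 0 (τ=3/4); S_0(τ)=-149/32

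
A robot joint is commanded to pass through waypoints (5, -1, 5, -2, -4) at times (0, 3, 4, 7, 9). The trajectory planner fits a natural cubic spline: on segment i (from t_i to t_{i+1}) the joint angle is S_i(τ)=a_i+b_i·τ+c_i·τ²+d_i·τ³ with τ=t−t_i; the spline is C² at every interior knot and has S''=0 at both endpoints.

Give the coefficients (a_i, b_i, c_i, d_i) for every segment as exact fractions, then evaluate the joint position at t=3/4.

  seg 0: a=5 b=-1541/279 c=0 d=983/2511
  seg 1: a=-1 b=1408/279 c=983/279 d=-239/93
  seg 2: a=5 b=1223/279 c=-1168/279 d=1630/2511
  seg 3: a=-2 b=-895/279 c=154/93 d=-77/279
S(3/4) = 2029/1984

Δ: Δ0=-2, Δ1=6, Δ2=-7/3, Δ3=-1
row 1: diag=8, rhs=48; c'=1/8, d'=6
row 2: denom=8−1·1/8=63/8; d'=(-50−1·6)/(63/8)=-64/9
row 3: denom=10−3·8/21=62/7; d'=(8−3·-64/9)/(62/7)=308/93
back: M3=308/93
back: M2=-64/9−8/21·308/93=-2336/279
back: M1=6−1/8·-2336/279=1966/279
M: M0=0, M1=1966/279, M2=-2336/279, M3=308/93, M4=0
seg 0: a=5, c=M0/2=0, d=(M1−M0)/(6·3)=983/2511, b=Δ0−h0·(2M0+M1)/6=-1541/279
seg 1: a=-1, c=M1/2=983/279, d=(M2−M1)/(6·1)=-239/93, b=Δ1−h1·(2M1+M2)/6=1408/279
seg 2: a=5, c=M2/2=-1168/279, d=(M3−M2)/(6·3)=1630/2511, b=Δ2−h2·(2M2+M3)/6=1223/279
seg 3: a=-2, c=M3/2=154/93, d=(M4−M3)/(6·2)=-77/279, b=Δ3−h3·(2M3+M4)/6=-895/279
t_q=3/4 → seg 0, τ=3/4; S=5+-1541/279·τ+0·τ²+983/2511·τ³=2029/1984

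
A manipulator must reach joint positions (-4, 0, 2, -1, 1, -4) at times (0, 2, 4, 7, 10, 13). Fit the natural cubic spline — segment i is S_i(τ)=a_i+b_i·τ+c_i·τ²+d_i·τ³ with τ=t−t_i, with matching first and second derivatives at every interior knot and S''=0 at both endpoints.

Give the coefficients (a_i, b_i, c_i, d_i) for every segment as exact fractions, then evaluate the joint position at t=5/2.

Δ: Δ0=2, Δ1=1, Δ2=-1, Δ3=2/3, Δ4=-5/3
row 1: diag=8, rhs=-6; c'=1/4, d'=-3/4
row 2: denom=10−2·1/4=19/2; d'=(-12−2·-3/4)/(19/2)=-21/19
row 3: denom=12−3·6/19=210/19; d'=(10−3·-21/19)/(210/19)=253/210
row 4: denom=12−3·19/70=783/70; d'=(-14−3·253/210)/(783/70)=-137/87
back: M4=-137/87
back: M3=253/210−19/70·-137/87=142/87
back: M2=-21/19−6/19·142/87=-47/29
back: M1=-3/4−1/4·-47/29=-10/29
M: M0=0, M1=-10/29, M2=-47/29, M3=142/87, M4=-137/87, M5=0
seg 0: a=-4, c=M0/2=0, d=(M1−M0)/(6·2)=-5/174, b=Δ0−h0·(2M0+M1)/6=184/87
seg 1: a=0, c=M1/2=-5/29, d=(M2−M1)/(6·2)=-37/348, b=Δ1−h1·(2M1+M2)/6=154/87
seg 2: a=2, c=M2/2=-47/58, d=(M3−M2)/(6·3)=283/1566, b=Δ2−h2·(2M2+M3)/6=-17/87
seg 3: a=-1, c=M3/2=71/87, d=(M4−M3)/(6·3)=-31/174, b=Δ3−h3·(2M3+M4)/6=-31/174
seg 4: a=1, c=M4/2=-137/174, d=(M5−M4)/(6·3)=137/1566, b=Δ4−h4·(2M4+M5)/6=-8/87
t_q=5/2 → seg 1, τ=1/2; S=0+154/87·τ+-5/29·τ²+-37/348·τ³=769/928

  seg 0: a=-4 b=184/87 c=0 d=-5/174
  seg 1: a=0 b=154/87 c=-5/29 d=-37/348
  seg 2: a=2 b=-17/87 c=-47/58 d=283/1566
  seg 3: a=-1 b=-31/174 c=71/87 d=-31/174
  seg 4: a=1 b=-8/87 c=-137/174 d=137/1566
S(5/2) = 769/928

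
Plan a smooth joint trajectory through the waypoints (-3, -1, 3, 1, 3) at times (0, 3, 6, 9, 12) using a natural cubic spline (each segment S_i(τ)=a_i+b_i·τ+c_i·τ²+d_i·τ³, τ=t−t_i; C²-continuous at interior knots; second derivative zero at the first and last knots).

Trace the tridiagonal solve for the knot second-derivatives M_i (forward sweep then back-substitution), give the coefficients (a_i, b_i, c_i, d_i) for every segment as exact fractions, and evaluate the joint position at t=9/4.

Δ: Δ0=2/3, Δ1=4/3, Δ2=-2/3, Δ3=2/3
row 1: diag=12, rhs=4; c'=1/4, d'=1/3
row 2: denom=12−3·1/4=45/4; d'=(-12−3·1/3)/(45/4)=-52/45
row 3: denom=12−3·4/15=56/5; d'=(8−3·-52/45)/(56/5)=43/42
back: M3=43/42
back: M2=-52/45−4/15·43/42=-10/7
back: M1=1/3−1/4·-10/7=29/42
M: M0=0, M1=29/42, M2=-10/7, M3=43/42, M4=0
seg 0: a=-3, c=M0/2=0, d=(M1−M0)/(6·3)=29/756, b=Δ0−h0·(2M0+M1)/6=9/28
seg 1: a=-1, c=M1/2=29/84, d=(M2−M1)/(6·3)=-89/756, b=Δ1−h1·(2M1+M2)/6=19/14
seg 2: a=3, c=M2/2=-5/7, d=(M3−M2)/(6·3)=103/756, b=Δ2−h2·(2M2+M3)/6=1/4
seg 3: a=1, c=M3/2=43/84, d=(M4−M3)/(6·3)=-43/756, b=Δ3−h3·(2M3+M4)/6=-5/14
t_q=9/4 → seg 0, τ=9/4; S=-3+9/28·τ+0·τ²+29/756·τ³=-471/256

  seg 0: a=-3 b=9/28 c=0 d=29/756
  seg 1: a=-1 b=19/14 c=29/84 d=-89/756
  seg 2: a=3 b=1/4 c=-5/7 d=103/756
  seg 3: a=1 b=-5/14 c=43/84 d=-43/756
S(9/4) = -471/256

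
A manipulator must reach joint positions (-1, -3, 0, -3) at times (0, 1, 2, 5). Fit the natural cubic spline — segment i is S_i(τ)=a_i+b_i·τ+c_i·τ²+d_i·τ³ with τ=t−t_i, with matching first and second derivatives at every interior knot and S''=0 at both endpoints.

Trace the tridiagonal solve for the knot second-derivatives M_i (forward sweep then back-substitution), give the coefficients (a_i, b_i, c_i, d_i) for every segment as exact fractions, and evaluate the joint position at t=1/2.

Δ: Δ0=-2, Δ1=3, Δ2=-1
row 1: diag=4, rhs=30; c'=1/4, d'=15/2
row 2: denom=8−1·1/4=31/4; d'=(-24−1·15/2)/(31/4)=-126/31
back: M2=-126/31
back: M1=15/2−1/4·-126/31=264/31
M: M0=0, M1=264/31, M2=-126/31, M3=0
seg 0: a=-1, c=M0/2=0, d=(M1−M0)/(6·1)=44/31, b=Δ0−h0·(2M0+M1)/6=-106/31
seg 1: a=-3, c=M1/2=132/31, d=(M2−M1)/(6·1)=-65/31, b=Δ1−h1·(2M1+M2)/6=26/31
seg 2: a=0, c=M2/2=-63/31, d=(M3−M2)/(6·3)=7/31, b=Δ2−h2·(2M2+M3)/6=95/31
t_q=1/2 → seg 0, τ=1/2; S=-1+-106/31·τ+0·τ²+44/31·τ³=-157/62

  seg 0: a=-1 b=-106/31 c=0 d=44/31
  seg 1: a=-3 b=26/31 c=132/31 d=-65/31
  seg 2: a=0 b=95/31 c=-63/31 d=7/31
S(1/2) = -157/62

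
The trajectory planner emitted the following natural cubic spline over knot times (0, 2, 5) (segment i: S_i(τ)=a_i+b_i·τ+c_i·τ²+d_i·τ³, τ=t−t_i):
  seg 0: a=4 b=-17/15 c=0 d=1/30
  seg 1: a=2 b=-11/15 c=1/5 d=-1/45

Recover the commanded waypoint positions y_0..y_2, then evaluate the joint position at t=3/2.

y_0 = S_0(0) = a_0 = 4
y_1 = S_1(0) = a_1 = 2
y_2 = S_1(3) = 1
t_q=3/2 is in segment 0 (τ=3/2); S_0(τ)=193/80

y_0=4 y_1=2 y_2=1
S(3/2) = 193/80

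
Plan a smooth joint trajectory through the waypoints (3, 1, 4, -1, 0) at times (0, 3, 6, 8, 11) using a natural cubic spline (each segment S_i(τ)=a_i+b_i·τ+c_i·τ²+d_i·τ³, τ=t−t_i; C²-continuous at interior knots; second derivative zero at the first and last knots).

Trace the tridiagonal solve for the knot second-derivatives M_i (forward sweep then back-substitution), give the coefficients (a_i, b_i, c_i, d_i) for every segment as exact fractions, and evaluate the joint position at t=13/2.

  seg 0: a=3 b=-259/177 c=0 d=47/531
  seg 1: a=1 b=164/177 c=47/59 d=-410/1593
  seg 2: a=4 b=-220/177 c=-269/177 d=631/1416
  seg 3: a=-1 b=-233/118 c=817/708 d=-817/6372
S(13/2) = 11533/3776

Δ: Δ0=-2/3, Δ1=1, Δ2=-5/2, Δ3=1/3
row 1: diag=12, rhs=10; c'=1/4, d'=5/6
row 2: denom=10−3·1/4=37/4; d'=(-21−3·5/6)/(37/4)=-94/37
row 3: denom=10−2·8/37=354/37; d'=(17−2·-94/37)/(354/37)=817/354
back: M3=817/354
back: M2=-94/37−8/37·817/354=-538/177
back: M1=5/6−1/4·-538/177=94/59
M: M0=0, M1=94/59, M2=-538/177, M3=817/354, M4=0
seg 0: a=3, c=M0/2=0, d=(M1−M0)/(6·3)=47/531, b=Δ0−h0·(2M0+M1)/6=-259/177
seg 1: a=1, c=M1/2=47/59, d=(M2−M1)/(6·3)=-410/1593, b=Δ1−h1·(2M1+M2)/6=164/177
seg 2: a=4, c=M2/2=-269/177, d=(M3−M2)/(6·2)=631/1416, b=Δ2−h2·(2M2+M3)/6=-220/177
seg 3: a=-1, c=M3/2=817/708, d=(M4−M3)/(6·3)=-817/6372, b=Δ3−h3·(2M3+M4)/6=-233/118
t_q=13/2 → seg 2, τ=1/2; S=4+-220/177·τ+-269/177·τ²+631/1416·τ³=11533/3776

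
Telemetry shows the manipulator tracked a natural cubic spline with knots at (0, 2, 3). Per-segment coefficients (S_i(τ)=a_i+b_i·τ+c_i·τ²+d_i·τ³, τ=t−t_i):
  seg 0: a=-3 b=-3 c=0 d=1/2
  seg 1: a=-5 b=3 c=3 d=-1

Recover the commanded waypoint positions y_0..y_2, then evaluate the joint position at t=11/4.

y_0=-3 y_1=-5 y_2=0
S(11/4) = -95/64

y_0 = S_0(0) = a_0 = -3
y_1 = S_1(0) = a_1 = -5
y_2 = S_1(1) = 0
t_q=11/4 is in segment 1 (τ=3/4); S_1(τ)=-95/64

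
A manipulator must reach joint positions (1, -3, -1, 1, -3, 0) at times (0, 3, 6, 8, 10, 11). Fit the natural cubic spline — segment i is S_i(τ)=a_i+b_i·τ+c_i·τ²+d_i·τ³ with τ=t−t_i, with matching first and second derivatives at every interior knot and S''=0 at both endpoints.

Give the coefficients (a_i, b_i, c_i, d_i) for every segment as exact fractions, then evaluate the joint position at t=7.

Δ: Δ0=-4/3, Δ1=2/3, Δ2=1, Δ3=-2, Δ4=3
row 1: diag=12, rhs=12; c'=1/4, d'=1
row 2: denom=10−3·1/4=37/4; d'=(2−3·1)/(37/4)=-4/37
row 3: denom=8−2·8/37=280/37; d'=(-18−2·-4/37)/(280/37)=-47/20
row 4: denom=6−2·37/140=383/70; d'=(30−2·-47/20)/(383/70)=2429/383
back: M4=2429/383
back: M3=-47/20−37/140·2429/383=-1542/383
back: M2=-4/37−8/37·-1542/383=292/383
back: M1=1−1/4·292/383=310/383
M: M0=0, M1=310/383, M2=292/383, M3=-1542/383, M4=2429/383, M5=0
seg 0: a=1, c=M0/2=0, d=(M1−M0)/(6·3)=155/3447, b=Δ0−h0·(2M0+M1)/6=-1997/1149
seg 1: a=-3, c=M1/2=155/383, d=(M2−M1)/(6·3)=-1/383, b=Δ1−h1·(2M1+M2)/6=-602/1149
seg 2: a=-1, c=M2/2=146/383, d=(M3−M2)/(6·2)=-917/2298, b=Δ2−h2·(2M2+M3)/6=2107/1149
seg 3: a=1, c=M3/2=-771/383, d=(M4−M3)/(6·2)=3971/4596, b=Δ3−h3·(2M3+M4)/6=-1643/1149
seg 4: a=-3, c=M4/2=2429/766, d=(M5−M4)/(6·1)=-2429/2298, b=Δ4−h4·(2M4+M5)/6=1018/1149
t_q=7 → seg 2, τ=1; S=-1+2107/1149·τ+146/383·τ²+-917/2298·τ³=625/766

  seg 0: a=1 b=-1997/1149 c=0 d=155/3447
  seg 1: a=-3 b=-602/1149 c=155/383 d=-1/383
  seg 2: a=-1 b=2107/1149 c=146/383 d=-917/2298
  seg 3: a=1 b=-1643/1149 c=-771/383 d=3971/4596
  seg 4: a=-3 b=1018/1149 c=2429/766 d=-2429/2298
S(7) = 625/766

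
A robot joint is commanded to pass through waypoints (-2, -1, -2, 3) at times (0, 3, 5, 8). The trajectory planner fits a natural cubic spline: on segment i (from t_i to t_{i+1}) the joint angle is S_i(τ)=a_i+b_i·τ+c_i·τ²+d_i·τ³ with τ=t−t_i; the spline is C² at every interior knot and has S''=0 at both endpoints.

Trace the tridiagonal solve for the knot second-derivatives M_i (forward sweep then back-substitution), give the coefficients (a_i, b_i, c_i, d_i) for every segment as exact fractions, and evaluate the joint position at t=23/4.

Δ: Δ0=1/3, Δ1=-1/2, Δ2=5/3
row 1: diag=10, rhs=-5; c'=1/5, d'=-1/2
row 2: denom=10−2·1/5=48/5; d'=(13−2·-1/2)/(48/5)=35/24
back: M2=35/24
back: M1=-1/2−1/5·35/24=-19/24
M: M0=0, M1=-19/24, M2=35/24, M3=0
seg 0: a=-2, c=M0/2=0, d=(M1−M0)/(6·3)=-19/432, b=Δ0−h0·(2M0+M1)/6=35/48
seg 1: a=-1, c=M1/2=-19/48, d=(M2−M1)/(6·2)=3/16, b=Δ1−h1·(2M1+M2)/6=-11/24
seg 2: a=-2, c=M2/2=35/48, d=(M3−M2)/(6·3)=-35/432, b=Δ2−h2·(2M2+M3)/6=5/24
t_q=23/4 → seg 2, τ=3/4; S=-2+5/24·τ+35/48·τ²+-35/432·τ³=-1503/1024

  seg 0: a=-2 b=35/48 c=0 d=-19/432
  seg 1: a=-1 b=-11/24 c=-19/48 d=3/16
  seg 2: a=-2 b=5/24 c=35/48 d=-35/432
S(23/4) = -1503/1024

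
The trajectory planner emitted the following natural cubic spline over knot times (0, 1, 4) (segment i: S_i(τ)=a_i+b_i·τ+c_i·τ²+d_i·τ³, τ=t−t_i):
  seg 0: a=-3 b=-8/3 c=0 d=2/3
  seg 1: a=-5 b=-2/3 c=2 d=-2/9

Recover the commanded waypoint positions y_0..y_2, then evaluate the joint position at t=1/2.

y_0 = S_0(0) = a_0 = -3
y_1 = S_1(0) = a_1 = -5
y_2 = S_1(3) = 5
t_q=1/2 is in segment 0 (τ=1/2); S_0(τ)=-17/4

y_0=-3 y_1=-5 y_2=5
S(1/2) = -17/4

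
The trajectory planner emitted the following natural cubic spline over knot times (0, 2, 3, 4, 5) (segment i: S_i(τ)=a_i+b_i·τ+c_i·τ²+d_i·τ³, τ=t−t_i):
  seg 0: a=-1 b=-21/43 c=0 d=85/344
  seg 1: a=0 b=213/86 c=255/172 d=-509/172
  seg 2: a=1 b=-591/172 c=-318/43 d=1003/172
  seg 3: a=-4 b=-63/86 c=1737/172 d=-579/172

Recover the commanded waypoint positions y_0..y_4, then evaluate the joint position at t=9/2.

y_0 = S_0(0) = a_0 = -1
y_1 = S_1(0) = a_1 = 0
y_2 = S_2(0) = a_2 = 1
y_3 = S_3(0) = a_3 = -4
y_4 = S_3(1) = 2
t_q=9/2 is in segment 3 (τ=1/2); S_3(τ)=-3113/1376

y_0=-1 y_1=0 y_2=1 y_3=-4 y_4=2
S(9/2) = -3113/1376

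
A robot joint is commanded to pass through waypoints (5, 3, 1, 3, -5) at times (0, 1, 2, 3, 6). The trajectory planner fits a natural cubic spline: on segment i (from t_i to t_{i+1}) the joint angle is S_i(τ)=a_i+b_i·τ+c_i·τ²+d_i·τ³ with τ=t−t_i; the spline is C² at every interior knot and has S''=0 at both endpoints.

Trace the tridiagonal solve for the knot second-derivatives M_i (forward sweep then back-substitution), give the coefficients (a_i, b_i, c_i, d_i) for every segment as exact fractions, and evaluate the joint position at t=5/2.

  seg 0: a=5 b=-293/174 c=0 d=-55/174
  seg 1: a=3 b=-229/87 c=-55/58 d=275/174
  seg 2: a=1 b=37/174 c=110/29 d=-349/174
  seg 3: a=3 b=155/87 c=-129/58 d=43/174
S(5/2) = 837/464

Δ: Δ0=-2, Δ1=-2, Δ2=2, Δ3=-8/3
row 1: diag=4, rhs=0; c'=1/4, d'=0
row 2: denom=4−1·1/4=15/4; d'=(24−1·0)/(15/4)=32/5
row 3: denom=8−1·4/15=116/15; d'=(-28−1·32/5)/(116/15)=-129/29
back: M3=-129/29
back: M2=32/5−4/15·-129/29=220/29
back: M1=0−1/4·220/29=-55/29
M: M0=0, M1=-55/29, M2=220/29, M3=-129/29, M4=0
seg 0: a=5, c=M0/2=0, d=(M1−M0)/(6·1)=-55/174, b=Δ0−h0·(2M0+M1)/6=-293/174
seg 1: a=3, c=M1/2=-55/58, d=(M2−M1)/(6·1)=275/174, b=Δ1−h1·(2M1+M2)/6=-229/87
seg 2: a=1, c=M2/2=110/29, d=(M3−M2)/(6·1)=-349/174, b=Δ2−h2·(2M2+M3)/6=37/174
seg 3: a=3, c=M3/2=-129/58, d=(M4−M3)/(6·3)=43/174, b=Δ3−h3·(2M3+M4)/6=155/87
t_q=5/2 → seg 2, τ=1/2; S=1+37/174·τ+110/29·τ²+-349/174·τ³=837/464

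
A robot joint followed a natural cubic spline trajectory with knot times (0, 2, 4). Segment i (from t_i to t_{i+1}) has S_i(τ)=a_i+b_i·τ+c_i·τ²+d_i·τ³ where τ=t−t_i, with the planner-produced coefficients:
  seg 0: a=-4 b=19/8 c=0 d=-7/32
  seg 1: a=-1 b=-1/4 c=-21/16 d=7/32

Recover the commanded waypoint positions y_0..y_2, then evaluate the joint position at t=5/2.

y_0 = S_0(0) = a_0 = -4
y_1 = S_1(0) = a_1 = -1
y_2 = S_1(2) = -5
t_q=5/2 is in segment 1 (τ=1/2); S_1(τ)=-365/256

y_0=-4 y_1=-1 y_2=-5
S(5/2) = -365/256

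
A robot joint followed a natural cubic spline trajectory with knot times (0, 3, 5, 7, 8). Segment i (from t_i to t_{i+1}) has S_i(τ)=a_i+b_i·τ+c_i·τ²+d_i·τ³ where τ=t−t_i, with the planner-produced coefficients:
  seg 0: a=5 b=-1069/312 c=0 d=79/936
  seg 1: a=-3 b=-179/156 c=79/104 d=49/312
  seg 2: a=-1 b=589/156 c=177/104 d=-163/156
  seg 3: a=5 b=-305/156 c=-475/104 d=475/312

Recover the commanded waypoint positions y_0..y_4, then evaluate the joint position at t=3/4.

y_0 = S_0(0) = a_0 = 5
y_1 = S_1(0) = a_1 = -3
y_2 = S_2(0) = a_2 = -1
y_3 = S_3(0) = a_3 = 5
y_4 = S_3(1) = 0
t_q=3/4 is in segment 0 (τ=3/4); S_0(τ)=16413/6656

y_0=5 y_1=-3 y_2=-1 y_3=5 y_4=0
S(3/4) = 16413/6656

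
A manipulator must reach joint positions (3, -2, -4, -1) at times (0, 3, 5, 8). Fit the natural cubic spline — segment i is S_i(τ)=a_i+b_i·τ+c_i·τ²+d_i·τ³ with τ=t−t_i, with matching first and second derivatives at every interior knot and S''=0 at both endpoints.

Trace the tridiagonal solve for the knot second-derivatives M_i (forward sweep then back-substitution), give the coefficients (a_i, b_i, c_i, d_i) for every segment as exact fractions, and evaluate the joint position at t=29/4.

Δ: Δ0=-5/3, Δ1=-1, Δ2=1
row 1: diag=10, rhs=4; c'=1/5, d'=2/5
row 2: denom=10−2·1/5=48/5; d'=(12−2·2/5)/(48/5)=7/6
back: M2=7/6
back: M1=2/5−1/5·7/6=1/6
M: M0=0, M1=1/6, M2=7/6, M3=0
seg 0: a=3, c=M0/2=0, d=(M1−M0)/(6·3)=1/108, b=Δ0−h0·(2M0+M1)/6=-7/4
seg 1: a=-2, c=M1/2=1/12, d=(M2−M1)/(6·2)=1/12, b=Δ1−h1·(2M1+M2)/6=-3/2
seg 2: a=-4, c=M2/2=7/12, d=(M3−M2)/(6·3)=-7/108, b=Δ2−h2·(2M2+M3)/6=-1/6
t_q=29/4 → seg 2, τ=9/4; S=-4+-1/6·τ+7/12·τ²+-7/108·τ³=-553/256

  seg 0: a=3 b=-7/4 c=0 d=1/108
  seg 1: a=-2 b=-3/2 c=1/12 d=1/12
  seg 2: a=-4 b=-1/6 c=7/12 d=-7/108
S(29/4) = -553/256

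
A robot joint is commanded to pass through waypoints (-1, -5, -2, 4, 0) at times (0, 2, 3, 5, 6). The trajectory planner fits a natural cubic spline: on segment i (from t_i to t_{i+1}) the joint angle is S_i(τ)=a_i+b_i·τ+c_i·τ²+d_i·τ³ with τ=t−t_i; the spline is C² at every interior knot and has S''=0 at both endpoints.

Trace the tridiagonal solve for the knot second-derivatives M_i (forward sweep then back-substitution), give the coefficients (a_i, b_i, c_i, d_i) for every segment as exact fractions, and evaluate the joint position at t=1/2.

Δ: Δ0=-2, Δ1=3, Δ2=3, Δ3=-4
row 1: diag=6, rhs=30; c'=1/6, d'=5
row 2: denom=6−1·1/6=35/6; d'=(0−1·5)/(35/6)=-6/7
row 3: denom=6−2·12/35=186/35; d'=(-42−2·-6/7)/(186/35)=-235/31
back: M3=-235/31
back: M2=-6/7−12/35·-235/31=54/31
back: M1=5−1/6·54/31=146/31
M: M0=0, M1=146/31, M2=54/31, M3=-235/31, M4=0
seg 0: a=-1, c=M0/2=0, d=(M1−M0)/(6·2)=73/186, b=Δ0−h0·(2M0+M1)/6=-332/93
seg 1: a=-5, c=M1/2=73/31, d=(M2−M1)/(6·1)=-46/93, b=Δ1−h1·(2M1+M2)/6=106/93
seg 2: a=-2, c=M2/2=27/31, d=(M3−M2)/(6·2)=-289/372, b=Δ2−h2·(2M2+M3)/6=406/93
seg 3: a=4, c=M3/2=-235/62, d=(M4−M3)/(6·1)=235/186, b=Δ3−h3·(2M3+M4)/6=-137/93
t_q=1/2 → seg 0, τ=1/2; S=-1+-332/93·τ+0·τ²+73/186·τ³=-1357/496

  seg 0: a=-1 b=-332/93 c=0 d=73/186
  seg 1: a=-5 b=106/93 c=73/31 d=-46/93
  seg 2: a=-2 b=406/93 c=27/31 d=-289/372
  seg 3: a=4 b=-137/93 c=-235/62 d=235/186
S(1/2) = -1357/496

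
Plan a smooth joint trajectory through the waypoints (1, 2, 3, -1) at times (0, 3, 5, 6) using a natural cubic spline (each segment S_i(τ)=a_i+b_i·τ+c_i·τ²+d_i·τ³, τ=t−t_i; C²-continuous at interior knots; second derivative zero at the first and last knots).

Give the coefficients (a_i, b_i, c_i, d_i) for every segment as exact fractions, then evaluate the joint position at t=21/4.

Δ: Δ0=1/3, Δ1=1/2, Δ2=-4
row 1: diag=10, rhs=1; c'=1/5, d'=1/10
row 2: denom=6−2·1/5=28/5; d'=(-27−2·1/10)/(28/5)=-34/7
back: M2=-34/7
back: M1=1/10−1/5·-34/7=15/14
M: M0=0, M1=15/14, M2=-34/7, M3=0
seg 0: a=1, c=M0/2=0, d=(M1−M0)/(6·3)=5/84, b=Δ0−h0·(2M0+M1)/6=-17/84
seg 1: a=2, c=M1/2=15/28, d=(M2−M1)/(6·2)=-83/168, b=Δ1−h1·(2M1+M2)/6=59/42
seg 2: a=3, c=M2/2=-17/7, d=(M3−M2)/(6·1)=17/21, b=Δ2−h2·(2M2+M3)/6=-50/21
t_q=21/4 → seg 2, τ=1/4; S=3+-50/21·τ+-17/7·τ²+17/21·τ³=145/64

  seg 0: a=1 b=-17/84 c=0 d=5/84
  seg 1: a=2 b=59/42 c=15/28 d=-83/168
  seg 2: a=3 b=-50/21 c=-17/7 d=17/21
S(21/4) = 145/64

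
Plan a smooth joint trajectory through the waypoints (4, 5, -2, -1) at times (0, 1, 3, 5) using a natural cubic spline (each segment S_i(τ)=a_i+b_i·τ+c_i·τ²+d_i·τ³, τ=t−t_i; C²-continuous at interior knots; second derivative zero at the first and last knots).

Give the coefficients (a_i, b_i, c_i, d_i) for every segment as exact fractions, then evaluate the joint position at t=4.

Δ: Δ0=1, Δ1=-7/2, Δ2=1/2
row 1: diag=6, rhs=-27; c'=1/3, d'=-9/2
row 2: denom=8−2·1/3=22/3; d'=(24−2·-9/2)/(22/3)=9/2
back: M2=9/2
back: M1=-9/2−1/3·9/2=-6
M: M0=0, M1=-6, M2=9/2, M3=0
seg 0: a=4, c=M0/2=0, d=(M1−M0)/(6·1)=-1, b=Δ0−h0·(2M0+M1)/6=2
seg 1: a=5, c=M1/2=-3, d=(M2−M1)/(6·2)=7/8, b=Δ1−h1·(2M1+M2)/6=-1
seg 2: a=-2, c=M2/2=9/4, d=(M3−M2)/(6·2)=-3/8, b=Δ2−h2·(2M2+M3)/6=-5/2
t_q=4 → seg 2, τ=1; S=-2+-5/2·τ+9/4·τ²+-3/8·τ³=-21/8

  seg 0: a=4 b=2 c=0 d=-1
  seg 1: a=5 b=-1 c=-3 d=7/8
  seg 2: a=-2 b=-5/2 c=9/4 d=-3/8
S(4) = -21/8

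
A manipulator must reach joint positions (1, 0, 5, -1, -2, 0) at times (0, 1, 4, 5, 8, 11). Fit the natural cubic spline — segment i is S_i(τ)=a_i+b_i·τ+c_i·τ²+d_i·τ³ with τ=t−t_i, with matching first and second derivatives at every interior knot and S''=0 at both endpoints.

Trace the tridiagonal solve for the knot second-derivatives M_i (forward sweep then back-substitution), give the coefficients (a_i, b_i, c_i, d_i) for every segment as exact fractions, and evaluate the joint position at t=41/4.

  seg 0: a=1 b=-2903/1563 c=0 d=1340/1563
  seg 1: a=0 b=1117/1563 c=1340/521 d=-3524/4689
  seg 2: a=5 b=-6479/1563 c=-2184/521 d=3653/1563
  seg 3: a=-1 b=-8624/1563 c=1469/521 d=-1706/4689
  seg 4: a=-2 b=2464/1563 c=-237/521 d=79/1563
S(41/4) = -6007/33344

Δ: Δ0=-1, Δ1=5/3, Δ2=-6, Δ3=-1/3, Δ4=2/3
row 1: diag=8, rhs=16; c'=3/8, d'=2
row 2: denom=8−3·3/8=55/8; d'=(-46−3·2)/(55/8)=-416/55
row 3: denom=8−1·8/55=432/55; d'=(34−1·-416/55)/(432/55)=127/24
row 4: denom=12−3·55/144=521/48; d'=(6−3·127/24)/(521/48)=-474/521
back: M4=-474/521
back: M3=127/24−55/144·-474/521=2938/521
back: M2=-416/55−8/55·2938/521=-4368/521
back: M1=2−3/8·-4368/521=2680/521
M: M0=0, M1=2680/521, M2=-4368/521, M3=2938/521, M4=-474/521, M5=0
seg 0: a=1, c=M0/2=0, d=(M1−M0)/(6·1)=1340/1563, b=Δ0−h0·(2M0+M1)/6=-2903/1563
seg 1: a=0, c=M1/2=1340/521, d=(M2−M1)/(6·3)=-3524/4689, b=Δ1−h1·(2M1+M2)/6=1117/1563
seg 2: a=5, c=M2/2=-2184/521, d=(M3−M2)/(6·1)=3653/1563, b=Δ2−h2·(2M2+M3)/6=-6479/1563
seg 3: a=-1, c=M3/2=1469/521, d=(M4−M3)/(6·3)=-1706/4689, b=Δ3−h3·(2M3+M4)/6=-8624/1563
seg 4: a=-2, c=M4/2=-237/521, d=(M5−M4)/(6·3)=79/1563, b=Δ4−h4·(2M4+M5)/6=2464/1563
t_q=41/4 → seg 4, τ=9/4; S=-2+2464/1563·τ+-237/521·τ²+79/1563·τ³=-6007/33344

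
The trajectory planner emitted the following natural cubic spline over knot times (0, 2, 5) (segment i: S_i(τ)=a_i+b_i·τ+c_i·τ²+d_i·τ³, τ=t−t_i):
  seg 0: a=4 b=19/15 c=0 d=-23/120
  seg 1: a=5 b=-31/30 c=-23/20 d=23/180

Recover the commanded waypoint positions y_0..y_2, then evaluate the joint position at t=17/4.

y_0=4 y_1=5 y_2=-5
S(17/4) = -433/256

y_0 = S_0(0) = a_0 = 4
y_1 = S_1(0) = a_1 = 5
y_2 = S_1(3) = -5
t_q=17/4 is in segment 1 (τ=9/4); S_1(τ)=-433/256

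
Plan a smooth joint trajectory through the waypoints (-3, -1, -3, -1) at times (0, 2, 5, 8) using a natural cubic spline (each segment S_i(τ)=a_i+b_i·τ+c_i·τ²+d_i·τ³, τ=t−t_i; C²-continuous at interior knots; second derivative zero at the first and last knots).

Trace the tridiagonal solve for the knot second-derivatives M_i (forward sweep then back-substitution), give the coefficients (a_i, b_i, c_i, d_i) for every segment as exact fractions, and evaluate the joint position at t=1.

  seg 0: a=-3 b=53/37 c=0 d=-4/37
  seg 1: a=-1 b=5/37 c=-24/37 d=127/999
  seg 2: a=-3 b=-12/37 c=55/111 d=-55/999
S(1) = -62/37

Δ: Δ0=1, Δ1=-2/3, Δ2=2/3
row 1: diag=10, rhs=-10; c'=3/10, d'=-1
row 2: denom=12−3·3/10=111/10; d'=(8−3·-1)/(111/10)=110/111
back: M2=110/111
back: M1=-1−3/10·110/111=-48/37
M: M0=0, M1=-48/37, M2=110/111, M3=0
seg 0: a=-3, c=M0/2=0, d=(M1−M0)/(6·2)=-4/37, b=Δ0−h0·(2M0+M1)/6=53/37
seg 1: a=-1, c=M1/2=-24/37, d=(M2−M1)/(6·3)=127/999, b=Δ1−h1·(2M1+M2)/6=5/37
seg 2: a=-3, c=M2/2=55/111, d=(M3−M2)/(6·3)=-55/999, b=Δ2−h2·(2M2+M3)/6=-12/37
t_q=1 → seg 0, τ=1; S=-3+53/37·τ+0·τ²+-4/37·τ³=-62/37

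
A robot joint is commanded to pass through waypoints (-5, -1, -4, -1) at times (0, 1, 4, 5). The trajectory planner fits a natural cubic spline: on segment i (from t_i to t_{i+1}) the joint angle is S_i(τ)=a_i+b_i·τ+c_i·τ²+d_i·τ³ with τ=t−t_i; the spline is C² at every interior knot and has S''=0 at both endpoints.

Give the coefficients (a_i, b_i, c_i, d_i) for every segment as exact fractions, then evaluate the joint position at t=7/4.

  seg 0: a=-5 b=272/55 c=0 d=-52/55
  seg 1: a=-1 b=116/55 c=-156/55 d=3/5
  seg 2: a=-4 b=71/55 c=141/55 d=-47/55
S(7/4) = -2677/3520

Δ: Δ0=4, Δ1=-1, Δ2=3
row 1: diag=8, rhs=-30; c'=3/8, d'=-15/4
row 2: denom=8−3·3/8=55/8; d'=(24−3·-15/4)/(55/8)=282/55
back: M2=282/55
back: M1=-15/4−3/8·282/55=-312/55
M: M0=0, M1=-312/55, M2=282/55, M3=0
seg 0: a=-5, c=M0/2=0, d=(M1−M0)/(6·1)=-52/55, b=Δ0−h0·(2M0+M1)/6=272/55
seg 1: a=-1, c=M1/2=-156/55, d=(M2−M1)/(6·3)=3/5, b=Δ1−h1·(2M1+M2)/6=116/55
seg 2: a=-4, c=M2/2=141/55, d=(M3−M2)/(6·1)=-47/55, b=Δ2−h2·(2M2+M3)/6=71/55
t_q=7/4 → seg 1, τ=3/4; S=-1+116/55·τ+-156/55·τ²+3/5·τ³=-2677/3520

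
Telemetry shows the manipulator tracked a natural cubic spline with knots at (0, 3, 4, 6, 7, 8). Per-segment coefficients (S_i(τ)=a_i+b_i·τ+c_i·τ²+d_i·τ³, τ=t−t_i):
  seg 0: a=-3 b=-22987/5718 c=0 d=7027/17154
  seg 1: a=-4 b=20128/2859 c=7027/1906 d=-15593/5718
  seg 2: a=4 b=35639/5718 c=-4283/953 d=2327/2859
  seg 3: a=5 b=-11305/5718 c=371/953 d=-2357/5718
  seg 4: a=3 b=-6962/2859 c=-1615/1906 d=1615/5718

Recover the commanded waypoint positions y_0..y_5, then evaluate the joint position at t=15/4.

y_0 = S_0(0) = a_0 = -3
y_1 = S_1(0) = a_1 = -4
y_2 = S_2(0) = a_2 = 4
y_3 = S_3(0) = a_3 = 5
y_4 = S_4(0) = a_4 = 3
y_5 = S_4(1) = 0
t_q=15/4 is in segment 1 (τ=3/4); S_1(τ)=268795/121984

y_0=-3 y_1=-4 y_2=4 y_3=5 y_4=3 y_5=0
S(15/4) = 268795/121984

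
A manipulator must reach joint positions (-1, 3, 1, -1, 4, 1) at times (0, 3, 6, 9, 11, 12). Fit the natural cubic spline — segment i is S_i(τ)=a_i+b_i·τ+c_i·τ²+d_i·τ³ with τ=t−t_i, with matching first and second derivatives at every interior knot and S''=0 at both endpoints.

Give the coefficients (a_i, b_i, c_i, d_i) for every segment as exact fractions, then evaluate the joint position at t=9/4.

  seg 0: a=-1 b=673/384 c=0 d=-161/3456
  seg 1: a=3 b=95/192 c=-161/384 d=37/3456
  seg 2: a=1 b=-665/384 c=-31/96 d=781/3456
  seg 3: a=-1 b=467/192 c=219/128 d=-161/192
  seg 4: a=4 b=-151/192 c=-425/128 d=425/384
S(9/4) = 19765/8192

Δ: Δ0=4/3, Δ1=-2/3, Δ2=-2/3, Δ3=5/2, Δ4=-3
row 1: diag=12, rhs=-12; c'=1/4, d'=-1
row 2: denom=12−3·1/4=45/4; d'=(0−3·-1)/(45/4)=4/15
row 3: denom=10−3·4/15=46/5; d'=(19−3·4/15)/(46/5)=91/46
row 4: denom=6−2·5/23=128/23; d'=(-33−2·91/46)/(128/23)=-425/64
back: M4=-425/64
back: M3=91/46−5/23·-425/64=219/64
back: M2=4/15−4/15·219/64=-31/48
back: M1=-1−1/4·-31/48=-161/192
M: M0=0, M1=-161/192, M2=-31/48, M3=219/64, M4=-425/64, M5=0
seg 0: a=-1, c=M0/2=0, d=(M1−M0)/(6·3)=-161/3456, b=Δ0−h0·(2M0+M1)/6=673/384
seg 1: a=3, c=M1/2=-161/384, d=(M2−M1)/(6·3)=37/3456, b=Δ1−h1·(2M1+M2)/6=95/192
seg 2: a=1, c=M2/2=-31/96, d=(M3−M2)/(6·3)=781/3456, b=Δ2−h2·(2M2+M3)/6=-665/384
seg 3: a=-1, c=M3/2=219/128, d=(M4−M3)/(6·2)=-161/192, b=Δ3−h3·(2M3+M4)/6=467/192
seg 4: a=4, c=M4/2=-425/128, d=(M5−M4)/(6·1)=425/384, b=Δ4−h4·(2M4+M5)/6=-151/192
t_q=9/4 → seg 0, τ=9/4; S=-1+673/384·τ+0·τ²+-161/3456·τ³=19765/8192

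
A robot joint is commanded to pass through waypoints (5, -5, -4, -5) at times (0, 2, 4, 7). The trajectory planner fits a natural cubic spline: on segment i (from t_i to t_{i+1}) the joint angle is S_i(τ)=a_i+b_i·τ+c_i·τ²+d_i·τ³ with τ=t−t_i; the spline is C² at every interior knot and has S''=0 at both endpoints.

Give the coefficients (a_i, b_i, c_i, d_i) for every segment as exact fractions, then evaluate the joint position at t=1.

Δ: Δ0=-5, Δ1=1/2, Δ2=-1/3
row 1: diag=8, rhs=33; c'=1/4, d'=33/8
row 2: denom=10−2·1/4=19/2; d'=(-5−2·33/8)/(19/2)=-53/38
back: M2=-53/38
back: M1=33/8−1/4·-53/38=85/19
M: M0=0, M1=85/19, M2=-53/38, M3=0
seg 0: a=5, c=M0/2=0, d=(M1−M0)/(6·2)=85/228, b=Δ0−h0·(2M0+M1)/6=-370/57
seg 1: a=-5, c=M1/2=85/38, d=(M2−M1)/(6·2)=-223/456, b=Δ1−h1·(2M1+M2)/6=-115/57
seg 2: a=-4, c=M2/2=-53/76, d=(M3−M2)/(6·3)=53/684, b=Δ2−h2·(2M2+M3)/6=121/114
t_q=1 → seg 0, τ=1; S=5+-370/57·τ+0·τ²+85/228·τ³=-85/76

  seg 0: a=5 b=-370/57 c=0 d=85/228
  seg 1: a=-5 b=-115/57 c=85/38 d=-223/456
  seg 2: a=-4 b=121/114 c=-53/76 d=53/684
S(1) = -85/76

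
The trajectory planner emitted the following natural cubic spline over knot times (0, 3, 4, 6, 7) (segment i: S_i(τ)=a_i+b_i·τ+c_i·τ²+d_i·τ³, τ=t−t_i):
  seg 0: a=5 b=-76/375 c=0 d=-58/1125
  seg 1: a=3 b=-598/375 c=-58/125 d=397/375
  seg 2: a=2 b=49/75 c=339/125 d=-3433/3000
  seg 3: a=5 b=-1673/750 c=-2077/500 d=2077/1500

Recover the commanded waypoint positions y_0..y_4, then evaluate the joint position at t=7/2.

y_0=5 y_1=3 y_2=2 y_3=5 y_4=0
S(7/2) = 2219/1000

y_0 = S_0(0) = a_0 = 5
y_1 = S_1(0) = a_1 = 3
y_2 = S_2(0) = a_2 = 2
y_3 = S_3(0) = a_3 = 5
y_4 = S_3(1) = 0
t_q=7/2 is in segment 1 (τ=1/2); S_1(τ)=2219/1000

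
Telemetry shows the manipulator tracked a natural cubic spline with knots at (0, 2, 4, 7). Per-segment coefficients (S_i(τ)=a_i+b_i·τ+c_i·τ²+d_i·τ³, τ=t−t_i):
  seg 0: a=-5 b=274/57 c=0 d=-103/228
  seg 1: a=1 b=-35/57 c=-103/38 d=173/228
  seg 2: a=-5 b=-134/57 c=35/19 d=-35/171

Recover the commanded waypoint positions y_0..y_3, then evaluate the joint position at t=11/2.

y_0 = S_0(0) = a_0 = -5
y_1 = S_1(0) = a_1 = 1
y_2 = S_2(0) = a_2 = -5
y_3 = S_2(3) = -1
t_q=11/2 is in segment 2 (τ=3/2); S_2(τ)=-771/152

y_0=-5 y_1=1 y_2=-5 y_3=-1
S(11/2) = -771/152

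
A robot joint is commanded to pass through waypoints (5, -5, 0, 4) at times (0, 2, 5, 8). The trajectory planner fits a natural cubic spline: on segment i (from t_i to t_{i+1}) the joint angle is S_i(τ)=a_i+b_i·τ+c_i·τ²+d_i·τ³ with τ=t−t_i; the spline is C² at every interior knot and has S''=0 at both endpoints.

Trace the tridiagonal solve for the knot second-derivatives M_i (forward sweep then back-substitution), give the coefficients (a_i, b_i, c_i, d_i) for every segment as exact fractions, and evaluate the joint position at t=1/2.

Δ: Δ0=-5, Δ1=5/3, Δ2=4/3
row 1: diag=10, rhs=40; c'=3/10, d'=4
row 2: denom=12−3·3/10=111/10; d'=(-2−3·4)/(111/10)=-140/111
back: M2=-140/111
back: M1=4−3/10·-140/111=162/37
M: M0=0, M1=162/37, M2=-140/111, M3=0
seg 0: a=5, c=M0/2=0, d=(M1−M0)/(6·2)=27/74, b=Δ0−h0·(2M0+M1)/6=-239/37
seg 1: a=-5, c=M1/2=81/37, d=(M2−M1)/(6·3)=-313/999, b=Δ1−h1·(2M1+M2)/6=-77/37
seg 2: a=0, c=M2/2=-70/111, d=(M3−M2)/(6·3)=70/999, b=Δ2−h2·(2M2+M3)/6=96/37
t_q=1/2 → seg 0, τ=1/2; S=5+-239/37·τ+0·τ²+27/74·τ³=1075/592

  seg 0: a=5 b=-239/37 c=0 d=27/74
  seg 1: a=-5 b=-77/37 c=81/37 d=-313/999
  seg 2: a=0 b=96/37 c=-70/111 d=70/999
S(1/2) = 1075/592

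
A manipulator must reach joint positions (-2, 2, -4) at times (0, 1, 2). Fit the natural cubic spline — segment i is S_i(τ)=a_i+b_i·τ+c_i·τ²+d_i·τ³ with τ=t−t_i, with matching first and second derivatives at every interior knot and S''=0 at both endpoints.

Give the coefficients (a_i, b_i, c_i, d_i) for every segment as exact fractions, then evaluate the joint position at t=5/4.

  seg 0: a=-2 b=13/2 c=0 d=-5/2
  seg 1: a=2 b=-1 c=-15/2 d=5/2
S(5/4) = 169/128

Δ: Δ0=4, Δ1=-6
row 1: diag=4, rhs=-60; c'=1/4, d'=-15
back: M1=-15
M: M0=0, M1=-15, M2=0
seg 0: a=-2, c=M0/2=0, d=(M1−M0)/(6·1)=-5/2, b=Δ0−h0·(2M0+M1)/6=13/2
seg 1: a=2, c=M1/2=-15/2, d=(M2−M1)/(6·1)=5/2, b=Δ1−h1·(2M1+M2)/6=-1
t_q=5/4 → seg 1, τ=1/4; S=2+-1·τ+-15/2·τ²+5/2·τ³=169/128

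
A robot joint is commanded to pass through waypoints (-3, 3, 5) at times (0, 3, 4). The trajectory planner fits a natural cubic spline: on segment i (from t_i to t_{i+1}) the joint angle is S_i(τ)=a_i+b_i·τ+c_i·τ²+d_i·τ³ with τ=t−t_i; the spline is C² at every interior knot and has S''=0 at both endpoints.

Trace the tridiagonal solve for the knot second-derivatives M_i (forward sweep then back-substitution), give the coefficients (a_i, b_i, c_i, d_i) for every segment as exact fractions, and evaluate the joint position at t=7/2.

Δ: Δ0=2, Δ1=2
row 1: diag=8, rhs=0; c'=1/8, d'=0
back: M1=0
M: M0=0, M1=0, M2=0
seg 0: a=-3, c=M0/2=0, d=(M1−M0)/(6·3)=0, b=Δ0−h0·(2M0+M1)/6=2
seg 1: a=3, c=M1/2=0, d=(M2−M1)/(6·1)=0, b=Δ1−h1·(2M1+M2)/6=2
t_q=7/2 → seg 1, τ=1/2; S=3+2·τ+0·τ²+0·τ³=4

  seg 0: a=-3 b=2 c=0 d=0
  seg 1: a=3 b=2 c=0 d=0
S(7/2) = 4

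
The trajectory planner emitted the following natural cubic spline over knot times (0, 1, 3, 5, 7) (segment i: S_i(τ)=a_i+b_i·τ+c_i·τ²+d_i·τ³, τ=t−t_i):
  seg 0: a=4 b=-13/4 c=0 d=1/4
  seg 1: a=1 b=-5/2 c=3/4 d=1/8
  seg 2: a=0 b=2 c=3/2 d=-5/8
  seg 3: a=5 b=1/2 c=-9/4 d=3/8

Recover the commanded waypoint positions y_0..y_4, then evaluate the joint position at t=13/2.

y_0=4 y_1=1 y_2=0 y_3=5 y_4=0
S(13/2) = 125/64

y_0 = S_0(0) = a_0 = 4
y_1 = S_1(0) = a_1 = 1
y_2 = S_2(0) = a_2 = 0
y_3 = S_3(0) = a_3 = 5
y_4 = S_3(2) = 0
t_q=13/2 is in segment 3 (τ=3/2); S_3(τ)=125/64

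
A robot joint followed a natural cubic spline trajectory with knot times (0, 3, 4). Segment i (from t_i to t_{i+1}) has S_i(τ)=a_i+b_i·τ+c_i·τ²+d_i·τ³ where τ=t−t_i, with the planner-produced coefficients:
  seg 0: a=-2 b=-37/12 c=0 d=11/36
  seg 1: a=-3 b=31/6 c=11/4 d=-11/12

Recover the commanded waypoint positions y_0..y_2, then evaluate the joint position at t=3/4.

y_0 = S_0(0) = a_0 = -2
y_1 = S_1(0) = a_1 = -3
y_2 = S_1(1) = 4
t_q=3/4 is in segment 0 (τ=3/4); S_0(τ)=-1071/256

y_0=-2 y_1=-3 y_2=4
S(3/4) = -1071/256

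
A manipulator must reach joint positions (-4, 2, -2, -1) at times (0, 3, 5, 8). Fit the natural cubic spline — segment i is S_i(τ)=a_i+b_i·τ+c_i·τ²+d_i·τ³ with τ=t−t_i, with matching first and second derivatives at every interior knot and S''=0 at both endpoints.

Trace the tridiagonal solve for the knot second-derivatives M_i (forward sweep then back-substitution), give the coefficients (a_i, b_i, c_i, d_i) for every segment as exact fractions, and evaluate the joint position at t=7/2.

  seg 0: a=-4 b=163/48 c=0 d=-67/432
  seg 1: a=2 b=-19/24 c=-67/48 d=19/48
  seg 2: a=-2 b=-13/8 c=47/48 d=-47/432
S(7/2) = 167/128

Δ: Δ0=2, Δ1=-2, Δ2=1/3
row 1: diag=10, rhs=-24; c'=1/5, d'=-12/5
row 2: denom=10−2·1/5=48/5; d'=(14−2·-12/5)/(48/5)=47/24
back: M2=47/24
back: M1=-12/5−1/5·47/24=-67/24
M: M0=0, M1=-67/24, M2=47/24, M3=0
seg 0: a=-4, c=M0/2=0, d=(M1−M0)/(6·3)=-67/432, b=Δ0−h0·(2M0+M1)/6=163/48
seg 1: a=2, c=M1/2=-67/48, d=(M2−M1)/(6·2)=19/48, b=Δ1−h1·(2M1+M2)/6=-19/24
seg 2: a=-2, c=M2/2=47/48, d=(M3−M2)/(6·3)=-47/432, b=Δ2−h2·(2M2+M3)/6=-13/8
t_q=7/2 → seg 1, τ=1/2; S=2+-19/24·τ+-67/48·τ²+19/48·τ³=167/128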